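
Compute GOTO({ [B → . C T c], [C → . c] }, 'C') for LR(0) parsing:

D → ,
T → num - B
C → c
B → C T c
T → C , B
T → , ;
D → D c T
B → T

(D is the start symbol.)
{ [B → C . T c], [C → . c], [T → . , ;], [T → . C , B], [T → . num - B] }

GOTO(I, 'C') = CLOSURE({ [A → αX.β] : [A → α.Xβ] ∈ I, X = 'C' })

Items with dot before 'C', with the dot advanced:
  [B → . C T c] → [B → C . T c]
Closure of the advanced items:
  [B → C . T c] has the dot before T: add [T → . num - B], [T → . C , B], [T → . , ;]
  [T → . C , B] has the dot before C: add [C → . c]

GOTO = { [B → C . T c], [C → . c], [T → . , ;], [T → . C , B], [T → . num - B] }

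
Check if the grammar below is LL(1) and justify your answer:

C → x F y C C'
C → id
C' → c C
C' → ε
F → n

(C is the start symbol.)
Relevant sets:
  FOLLOW(C') = { $, 'c' }

For C:
  PREDICT(C → x F y C C') = { 'x' }
  PREDICT(C → id) = { 'id' }
For C':
  PREDICT(C' → c C) = { 'c' }
  PREDICT(C' → ε) = { $, 'c' }
F has a single production, so nothing to check there.

Conflict found: Predict set conflict for C': { 'c' }
The grammar is NOT LL(1).

Answer: No. Predict set conflict for C': { 'c' }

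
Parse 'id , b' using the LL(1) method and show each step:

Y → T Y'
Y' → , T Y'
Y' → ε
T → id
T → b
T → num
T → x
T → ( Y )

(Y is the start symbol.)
Stack is shown with the top on the left.

Stack     Input     Action
--------------------------
Y $       id , b $  output Y → T Y'
T Y' $    id , b $  output T → id
id Y' $   id , b $  match 'id'
Y' $      , b $     output Y' → , T Y'
, T Y' $  , b $     match ','
T Y' $    b $       output T → b
b Y' $    b $       match 'b'
Y' $      $         output Y' → ε
$         $         accept

The string is accepted.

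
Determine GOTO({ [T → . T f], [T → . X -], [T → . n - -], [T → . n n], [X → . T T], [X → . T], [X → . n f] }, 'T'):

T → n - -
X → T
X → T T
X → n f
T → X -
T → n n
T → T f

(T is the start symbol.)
GOTO(I, 'T') = CLOSURE({ [A → αX.β] : [A → α.Xβ] ∈ I, X = 'T' })

Items with dot before 'T', with the dot advanced:
  [T → . T f] → [T → T . f]
  [X → . T] → [X → T .]
  [X → . T T] → [X → T . T]
Closure of the advanced items:
  [X → T . T] has the dot before T: add [T → . n - -], [T → . X -], [T → . n n], [T → . T f]
  [T → . X -] has the dot before X: add [X → . T], [X → . T T], [X → . n f]

GOTO = { [T → . T f], [T → . X -], [T → . n - -], [T → . n n], [T → T . f], [X → . T T], [X → . T], [X → . n f], [X → T . T], [X → T .] }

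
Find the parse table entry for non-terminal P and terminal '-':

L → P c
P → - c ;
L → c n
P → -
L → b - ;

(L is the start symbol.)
P → - c ;, P → -

To find M[P, '-'], we find productions for P where '-' is in the predict set (PREDICT(N → α) = (FIRST(α) \ {ε}) ∪ (FOLLOW(N) if α ⇒* ε)).

P → - c ;: PREDICT = { '-' }
  '-' is in predict set, so this production goes in M[P, '-']
P → -: PREDICT = { '-' }
  '-' is in predict set, so this production goes in M[P, '-']

M[P, '-'] = P → - c ;, P → -  (a multiply-defined cell — the grammar is not LL(1))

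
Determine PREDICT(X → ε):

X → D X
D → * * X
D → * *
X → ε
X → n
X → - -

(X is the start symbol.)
{ $, '*', '-', 'n' }

PREDICT(X → ε) = (FIRST(RHS) \ {ε}) ∪ (FOLLOW(X) if ε ∈ FIRST(RHS), i.e. RHS ⇒* ε)
The right-hand side is ε (FIRST(ε) = { ε }), so the predict set is FOLLOW(X) = { $, '*', '-', 'n' }
PREDICT(X → ε) = { $, '*', '-', 'n' }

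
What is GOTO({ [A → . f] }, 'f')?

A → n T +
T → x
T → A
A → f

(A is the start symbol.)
{ [A → f .] }

GOTO(I, 'f') = CLOSURE({ [A → αX.β] : [A → α.Xβ] ∈ I, X = 'f' })

Items with dot before 'f', with the dot advanced:
  [A → . f] → [A → f .]
Closure adds nothing (no advanced item has the dot before a non-terminal).

GOTO = { [A → f .] }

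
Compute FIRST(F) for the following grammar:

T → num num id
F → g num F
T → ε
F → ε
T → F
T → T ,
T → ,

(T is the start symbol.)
To compute FIRST(F), examine every production with F on the left-hand side, reading each right-hand side left to right until a non-nullable symbol is reached.

From F → g num F:
  - g is a terminal: add 'g' and stop
From F → ε:
  - ε-production, so ε ∈ FIRST(F)

Collecting: FIRST(F) = { 'g', ε }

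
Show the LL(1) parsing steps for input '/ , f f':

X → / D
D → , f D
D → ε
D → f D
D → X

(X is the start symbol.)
LL(1) parsing maintains a stack (initially the start symbol over $) and the input. At each step: if the stack top is a terminal, match it against the current input token; if it is a non-terminal N, replace it with the RHS of M[N, lookahead] (the unique production whose predict set contains the lookahead).

Stack is shown with the top on the left.

Stack    Input      Action
--------------------------
X $      / , f f $  output X → / D
/ D $    / , f f $  match '/'
D $      , f f $    output D → , f D
, f D $  , f f $    match ','
f D $    f f $      match 'f'
D $      f $        output D → f D
f D $    f $        match 'f'
D $      $          output D → ε
$        $          accept

The string is accepted.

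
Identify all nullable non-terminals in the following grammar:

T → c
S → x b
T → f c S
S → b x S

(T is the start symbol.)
None

There are no ε-productions, so no non-terminal can derive ε.
No non-terminals are nullable.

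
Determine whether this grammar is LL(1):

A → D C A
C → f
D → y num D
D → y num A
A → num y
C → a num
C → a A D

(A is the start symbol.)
No. Predict set conflict for C: { 'a' }

Relevant sets:
  FIRST(D) = { 'y' }

For A:
  PREDICT(A → D C A) = { 'y' }
  PREDICT(A → num y) = { 'num' }
For C:
  PREDICT(C → f) = { 'f' }
  PREDICT(C → a num) = { 'a' }
  PREDICT(C → a A D) = { 'a' }
For D:
  PREDICT(D → y num D) = { 'y' }
  PREDICT(D → y num A) = { 'y' }

Conflict found: Predict set conflict for C: { 'a' }
The grammar is NOT LL(1).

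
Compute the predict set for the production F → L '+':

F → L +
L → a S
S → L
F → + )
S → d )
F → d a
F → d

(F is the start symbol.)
PREDICT(F → L '+') = (FIRST(RHS) \ {ε}) ∪ (FOLLOW(F) if ε ∈ FIRST(RHS), i.e. RHS ⇒* ε)
FIRST(L) = { 'a' }
FIRST(L '+') = { 'a' }
ε ∉ FIRST(L '+'), so FOLLOW(F) is not added.
PREDICT(F → L '+') = { 'a' }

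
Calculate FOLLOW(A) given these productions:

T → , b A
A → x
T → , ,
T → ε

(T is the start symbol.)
{ $ }

In T → , b A: A is at the end, add FOLLOW(T)

The FOLLOW sets referred to above (computed the same way, to a fixed point):
  FOLLOW(T) = { $ }

Taking the union: FOLLOW(A) = { $ }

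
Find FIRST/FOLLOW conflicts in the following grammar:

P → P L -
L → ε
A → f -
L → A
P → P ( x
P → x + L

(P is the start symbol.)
Yes. L → A with FOLLOW(L) on { 'f' }

A FIRST/FOLLOW conflict occurs when a non-terminal N has a nullable alternative N → β (β ⇒* ε) and another alternative N → α with FIRST(α) ∩ FOLLOW(N) ≠ ∅: on such a lookahead the parser cannot decide between expanding α and letting N vanish via β.

Nullable non-terminals: L.
FIRST sets used below: FIRST(A) = { 'f' }

L: nullable alternative(s) L → ε; FOLLOW(L) = { $, '(', '-', 'f' }
  L → ε: FIRST \ {ε} = { } — this is the only nullable alternative, skip
  L → A: FIRST \ {ε} = { 'f' } — overlaps FOLLOW(L) on { 'f' }: CONFLICT

A, P have no nullable alternative, so no FIRST/FOLLOW check is needed there.

So the grammar has 1 FIRST/FOLLOW conflict (marked CONFLICT above).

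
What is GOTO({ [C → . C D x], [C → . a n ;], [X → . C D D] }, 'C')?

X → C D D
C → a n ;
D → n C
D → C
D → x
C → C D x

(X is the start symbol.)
{ [C → . C D x], [C → . a n ;], [C → C . D x], [D → . C], [D → . n C], [D → . x], [X → C . D D] }

GOTO(I, 'C') = CLOSURE({ [A → αX.β] : [A → α.Xβ] ∈ I, X = 'C' })

Items with dot before 'C', with the dot advanced:
  [C → . C D x] → [C → C . D x]
  [X → . C D D] → [X → C . D D]
Closure of the advanced items:
  [C → C . D x] has the dot before D: add [D → . n C], [D → . C], [D → . x]
  [D → . C] has the dot before C: add [C → . a n ;], [C → . C D x]

GOTO = { [C → . C D x], [C → . a n ;], [C → C . D x], [D → . C], [D → . n C], [D → . x], [X → C . D D] }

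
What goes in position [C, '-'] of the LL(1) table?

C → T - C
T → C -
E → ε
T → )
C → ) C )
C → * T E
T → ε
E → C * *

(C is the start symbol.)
To find M[C, '-'], we find productions for C where '-' is in the predict set (PREDICT(N → α) = (FIRST(α) \ {ε}) ∪ (FOLLOW(N) if α ⇒* ε)).

Relevant sets:
  FIRST(T) = { ')', '*', '-', ε }

C → T - C: PREDICT = { ')', '*', '-' }
  '-' is in predict set, so this production goes in M[C, '-']
C → ) C ): PREDICT = { ')' }
C → * T E: PREDICT = { '*' }

M[C, '-'] = C → T - C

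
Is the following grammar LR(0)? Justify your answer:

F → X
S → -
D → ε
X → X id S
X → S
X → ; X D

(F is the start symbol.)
No. Shift-reduce conflict between [F → X .] and [X → X . id S]

A grammar is LR(0) if no state in the canonical LR(0) collection has:
  - both a shift item (dot before a terminal) and a complete item (shift-reduce conflict), or
  - two or more complete items (reduce-reduce conflict; the accept item [F' → F .] counts as a complete item here).

Augment with F' → F and build the canonical LR(0) collection (I0 = CLOSURE({[F' → . F]}), then GOTO on every symbol after a dot until no new states appear). It has 10 states:
  I0: { [F → . X], [F' → . F], [S → . -], [X → . ; X D], [X → . S], [X → . X id S] }  — shift
  I1: { [S → - .] }  — reduce
  I2: { [S → . -], [X → . ; X D], [X → . S], [X → . X id S], [X → ; . X D] }  — shift
  I3: { [F' → F .] }  — accept
  I4: { [X → S .] }  — reduce
  I5: { [F → X .], [X → X . id S] }  — shift, reduce
  I6: { [S → . -], [X → X id . S] }  — shift
  I7: { [X → X id S .] }  — reduce
  I8: { [D → .], [X → ; X . D], [X → X . id S] }  — shift, reduce
  I9: { [X → ; X D .] }  — reduce

Conflict in state I5:
  Shift-reduce conflict between [F → X .] and [X → X . id S]
So the grammar is NOT LR(0).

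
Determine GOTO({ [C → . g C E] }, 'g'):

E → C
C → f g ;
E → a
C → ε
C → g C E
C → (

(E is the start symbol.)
{ [C → . (], [C → . f g ;], [C → . g C E], [C → .], [C → g . C E] }

GOTO(I, 'g') = CLOSURE({ [A → αX.β] : [A → α.Xβ] ∈ I, X = 'g' })

Items with dot before 'g', with the dot advanced:
  [C → . g C E] → [C → g . C E]
Closure of the advanced items:
  [C → g . C E] has the dot before C: add [C → . f g ;], [C → .], [C → . g C E], [C → . (]

GOTO = { [C → . (], [C → . f g ;], [C → . g C E], [C → .], [C → g . C E] }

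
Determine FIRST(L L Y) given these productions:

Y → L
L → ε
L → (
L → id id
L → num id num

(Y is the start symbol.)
{ '(', 'id', 'num', ε }

FIRST sets of the non-terminals involved (from the grammar, by fixed-point iteration):
  FIRST(L) = { '(', 'id', 'num', ε }
  FIRST(Y) = { '(', 'id', 'num', ε }

To compute FIRST(L L Y), process the symbols left to right:
Symbol L is a non-terminal. Add FIRST(L) \ {ε} = { '(', 'id', 'num' }
L is nullable (ε ∈ FIRST(L)), continue to the next symbol.
Symbol L is a non-terminal. Add FIRST(L) \ {ε} = { '(', 'id', 'num' }
L is nullable (ε ∈ FIRST(L)), continue to the next symbol.
Symbol Y is a non-terminal. Add FIRST(Y) \ {ε} = { '(', 'id', 'num' }
Y is nullable (ε ∈ FIRST(Y)), continue to the next symbol.
All symbols are nullable, so ε is in the result.
FIRST(L L Y) = { '(', 'id', 'num', ε }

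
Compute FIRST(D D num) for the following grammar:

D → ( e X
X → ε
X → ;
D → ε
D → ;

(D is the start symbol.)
{ '(', ';', 'num' }

FIRST sets of the non-terminals involved (from the grammar, by fixed-point iteration):
  FIRST(D) = { '(', ';', ε }

To compute FIRST(D D num), process the symbols left to right:
Symbol D is a non-terminal. Add FIRST(D) \ {ε} = { '(', ';' }
D is nullable (ε ∈ FIRST(D)), continue to the next symbol.
Symbol D is a non-terminal. Add FIRST(D) \ {ε} = { '(', ';' }
D is nullable (ε ∈ FIRST(D)), continue to the next symbol.
Symbol num is a terminal. Add 'num' and stop.
FIRST(D D num) = { '(', ';', 'num' }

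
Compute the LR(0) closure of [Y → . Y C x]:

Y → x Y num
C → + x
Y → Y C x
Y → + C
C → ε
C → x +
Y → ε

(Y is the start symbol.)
To compute CLOSURE, for each item [A → α.Bβ] where B is a non-terminal, add [B → .γ] for all productions B → γ; repeat for the newly added items until nothing changes.

Start with: [Y → . Y C x]
  [Y → . Y C x] has the dot before Y: add [Y → . x Y num], [Y → . + C], [Y → .]
No further items can be added.

CLOSURE = { [Y → . + C], [Y → . Y C x], [Y → . x Y num], [Y → .] }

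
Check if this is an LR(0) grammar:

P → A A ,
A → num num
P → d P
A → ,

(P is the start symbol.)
Yes, the grammar is LR(0)

A grammar is LR(0) if no state in the canonical LR(0) collection has:
  - both a shift item (dot before a terminal) and a complete item (shift-reduce conflict), or
  - two or more complete items (reduce-reduce conflict; the accept item [P' → P .] counts as a complete item here).

Augment with P' → P and build the canonical LR(0) collection (I0 = CLOSURE({[P' → . P]}), then GOTO on every symbol after a dot until no new states appear). It has 10 states:
  I0: { [A → . ,], [A → . num num], [P → . A A ,], [P → . d P], [P' → . P] }  — shift
  I1: { [A → , .] }  — reduce
  I2: { [A → . ,], [A → . num num], [P → A . A ,] }  — shift
  I3: { [P' → P .] }  — accept
  I4: { [A → . ,], [A → . num num], [P → . A A ,], [P → . d P], [P → d . P] }  — shift
  I5: { [A → num . num] }  — shift
  I6: { [A → num num .] }  — reduce
  I7: { [P → d P .] }  — reduce
  I8: { [P → A A . ,] }  — shift
  I9: { [P → A A , .] }  — reduce

Every state is either a pure shift/goto state or contains exactly one complete item and nothing to shift — no conflicts. The grammar is LR(0).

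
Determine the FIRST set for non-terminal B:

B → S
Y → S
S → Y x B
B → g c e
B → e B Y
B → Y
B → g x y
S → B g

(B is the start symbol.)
To compute FIRST(B), examine every production with B on the left-hand side, reading each right-hand side left to right until a non-nullable symbol is reached.

FIRST sets of the other non-terminals involved (by the same procedure, iterated to a fixed point):
  FIRST(S) = { 'e', 'g' }
  FIRST(Y) = { 'e', 'g' }

From B → S:
  - S is a non-terminal: add FIRST(S) \ {ε} = { 'e', 'g' }
    S is not nullable, so stop
From B → g c e:
  - g is a terminal: add 'g' and stop
From B → e B Y:
  - e is a terminal: add 'e' and stop
From B → Y:
  - Y is a non-terminal: add FIRST(Y) \ {ε} = { 'e', 'g' }
    Y is not nullable, so stop
From B → g x y:
  - g is a terminal: add 'g' and stop

Collecting: FIRST(B) = { 'e', 'g' }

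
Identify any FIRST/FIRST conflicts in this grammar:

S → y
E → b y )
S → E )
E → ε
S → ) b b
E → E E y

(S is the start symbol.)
Yes. S → y / S → E ')' on { 'y' }; S → E ')' / S → ')' b b on { ')' }; E → b y ')' / E → E E y on { 'b' }

A FIRST/FIRST conflict occurs when two productions N → α and N → β for the same non-terminal have FIRST(α) ∩ FIRST(β) ≠ ∅ (with ε ∈ FIRST of a nullable right-hand side, so two nullable alternatives also conflict).

FIRST sets of the non-terminals at (or reachable through a nullable prefix from) the front of some alternative:
  FIRST(E) = { 'b', 'y', ε }

Productions for S:
  S → y: FIRST = { 'y' }
  S → E ): FIRST = { ')', 'b', 'y' }
  S → ) b b: FIRST = { ')' }
Productions for E:
  E → b y ): FIRST = { 'b' }
  E → ε: FIRST = { ε }
  E → E E y: FIRST = { 'b', 'y' }

Conflict for S: S → y and S → E )
  Overlap: { 'y' }
Conflict for S: S → E ) and S → ) b b
  Overlap: { ')' }
Conflict for E: E → b y ) and E → E E y
  Overlap: { 'b' }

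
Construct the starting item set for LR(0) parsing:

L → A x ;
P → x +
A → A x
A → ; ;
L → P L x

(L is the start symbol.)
{ [A → . ; ;], [A → . A x], [L → . A x ;], [L → . P L x], [L' → . L], [P → . x +] }

First, augment the grammar with L' → L
I₀ = CLOSURE({ [L' → . L] }):
  [L' → . L] has the dot before L: add [L → . A x ;], [L → . P L x]
  [L → . A x ;] has the dot before A: add [A → . A x], [A → . ; ;]
  [L → . P L x] has the dot before P: add [P → . x +]
No further items can be added.

I₀ = { [A → . ; ;], [A → . A x], [L → . A x ;], [L → . P L x], [L' → . L], [P → . x +] }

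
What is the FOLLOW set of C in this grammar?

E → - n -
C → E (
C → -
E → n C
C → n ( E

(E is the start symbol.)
To compute FOLLOW(C), find every occurrence of C on a right-hand side N → α C β: add FIRST(β) \ {ε}, and if β is empty or nullable also add FOLLOW(N). Iterate to a fixed point.

In E → n C: C is at the end, add FOLLOW(E)

The FOLLOW sets referred to above (computed the same way, to a fixed point):
  FOLLOW(E) = { $, '(' }

Taking the union: FOLLOW(C) = { $, '(' }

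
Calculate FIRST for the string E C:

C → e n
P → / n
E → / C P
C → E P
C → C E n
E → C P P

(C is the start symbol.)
{ '/', 'e' }

FIRST sets of the non-terminals involved (from the grammar, by fixed-point iteration):
  FIRST(E) = { '/', 'e' }

To compute FIRST(E C), process the symbols left to right:
Symbol E is a non-terminal. Add FIRST(E) \ {ε} = { '/', 'e' }
E is not nullable (ε ∉ FIRST(E)), so stop here.
FIRST(E C) = { '/', 'e' }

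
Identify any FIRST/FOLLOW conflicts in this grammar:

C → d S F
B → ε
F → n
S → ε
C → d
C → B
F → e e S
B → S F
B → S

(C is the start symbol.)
A FIRST/FOLLOW conflict occurs when a non-terminal N has a nullable alternative N → β (β ⇒* ε) and another alternative N → α with FIRST(α) ∩ FOLLOW(N) ≠ ∅: on such a lookahead the parser cannot decide between expanding α and letting N vanish via β.

Nullable non-terminals: B, C, S.
FIRST sets used below: FIRST(S) = { ε }, FIRST(F) = { 'e', 'n' }, FIRST(B) = { 'e', 'n', ε }

B: nullable alternative(s) B → ε, B → S; FOLLOW(B) = { $ }
  B → ε: FIRST \ {ε} = { } — disjoint from FOLLOW(B)
  B → S F: FIRST \ {ε} = { 'e', 'n' } — disjoint from FOLLOW(B)
  B → S: FIRST \ {ε} = { } — disjoint from FOLLOW(B)

C: nullable alternative(s) C → B; FOLLOW(C) = { $ }
  C → d S F: FIRST \ {ε} = { 'd' } — disjoint from FOLLOW(C)
  C → d: FIRST \ {ε} = { 'd' } — disjoint from FOLLOW(C)
  C → B: FIRST \ {ε} = { 'e', 'n' } — this is the only nullable alternative, skip
S has a nullable alternative but only one production, so nothing to check.

F has no nullable alternative, so no FIRST/FOLLOW check is needed there.

No FIRST/FOLLOW conflicts found.

Answer: No FIRST/FOLLOW conflicts.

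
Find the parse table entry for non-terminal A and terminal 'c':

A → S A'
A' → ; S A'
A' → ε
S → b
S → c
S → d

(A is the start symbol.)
To find M[A, 'c'], we find productions for A where 'c' is in the predict set (PREDICT(N → α) = (FIRST(α) \ {ε}) ∪ (FOLLOW(N) if α ⇒* ε)).

Relevant sets:
  FIRST(S) = { 'b', 'c', 'd' }

A → S A': PREDICT = { 'b', 'c', 'd' }
  'c' is in predict set, so this production goes in M[A, 'c']

M[A, 'c'] = A → S A'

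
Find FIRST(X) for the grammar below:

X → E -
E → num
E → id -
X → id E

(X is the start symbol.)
{ 'id', 'num' }

To compute FIRST(X), examine every production with X on the left-hand side, reading each right-hand side left to right until a non-nullable symbol is reached.

FIRST sets of the other non-terminals involved (by the same procedure, iterated to a fixed point):
  FIRST(E) = { 'id', 'num' }

From X → E -:
  - E is a non-terminal: add FIRST(E) \ {ε} = { 'id', 'num' }
    E is not nullable, so stop
From X → id E:
  - id is a terminal: add 'id' and stop

Collecting: FIRST(X) = { 'id', 'num' }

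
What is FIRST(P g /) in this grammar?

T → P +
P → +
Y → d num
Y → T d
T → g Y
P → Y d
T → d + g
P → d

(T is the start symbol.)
FIRST sets of the non-terminals involved (from the grammar, by fixed-point iteration):
  FIRST(P) = { '+', 'd', 'g' }

To compute FIRST(P g /), process the symbols left to right:
Symbol P is a non-terminal. Add FIRST(P) \ {ε} = { '+', 'd', 'g' }
P is not nullable (ε ∉ FIRST(P)), so stop here.
FIRST(P g /) = { '+', 'd', 'g' }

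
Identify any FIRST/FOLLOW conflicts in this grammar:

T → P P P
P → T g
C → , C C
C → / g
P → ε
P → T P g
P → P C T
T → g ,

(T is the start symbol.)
Yes. T → g ',' with FOLLOW(T) on { 'g' }; P → T g with FOLLOW(P) on { ',', '/', 'g' }; P → T P g with FOLLOW(P) on { ',', '/', 'g' }; P → P C T with FOLLOW(P) on { ',', '/', 'g' }

A FIRST/FOLLOW conflict occurs when a non-terminal N has a nullable alternative N → β (β ⇒* ε) and another alternative N → α with FIRST(α) ∩ FOLLOW(N) ≠ ∅: on such a lookahead the parser cannot decide between expanding α and letting N vanish via β.

Nullable non-terminals: P, T.
FIRST sets used below: FIRST(T) = { ',', '/', 'g', ε }, FIRST(P) = { ',', '/', 'g', ε }, FIRST(C) = { ',', '/' }

P: nullable alternative(s) P → ε; FOLLOW(P) = { $, ',', '/', 'g' }
  P → T g: FIRST \ {ε} = { ',', '/', 'g' } — overlaps FOLLOW(P) on { ',', '/', 'g' }: CONFLICT
  P → ε: FIRST \ {ε} = { } — this is the only nullable alternative, skip
  P → T P g: FIRST \ {ε} = { ',', '/', 'g' } — overlaps FOLLOW(P) on { ',', '/', 'g' }: CONFLICT
  P → P C T: FIRST \ {ε} = { ',', '/', 'g' } — overlaps FOLLOW(P) on { ',', '/', 'g' }: CONFLICT

T: nullable alternative(s) T → P P P; FOLLOW(T) = { $, ',', '/', 'g' }
  T → P P P: FIRST \ {ε} = { ',', '/', 'g' } — this is the only nullable alternative, skip
  T → g ,: FIRST \ {ε} = { 'g' } — overlaps FOLLOW(T) on { 'g' }: CONFLICT

C has no nullable alternative, so no FIRST/FOLLOW check is needed there.

So the grammar has 4 FIRST/FOLLOW conflicts (marked CONFLICT above).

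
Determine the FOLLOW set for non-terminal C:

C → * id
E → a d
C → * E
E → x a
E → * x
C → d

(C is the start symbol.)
To compute FOLLOW(C), find every occurrence of C on a right-hand side N → α C β: add FIRST(β) \ {ε}, and if β is empty or nullable also add FOLLOW(N). Iterate to a fixed point.

C is the start symbol, so $ ∈ FOLLOW(C).
C does not occur on any right-hand side.

Taking the union: FOLLOW(C) = { $ }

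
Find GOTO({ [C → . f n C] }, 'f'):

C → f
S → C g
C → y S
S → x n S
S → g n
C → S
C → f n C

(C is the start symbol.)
{ [C → f . n C] }

GOTO(I, 'f') = CLOSURE({ [A → αX.β] : [A → α.Xβ] ∈ I, X = 'f' })

Items with dot before 'f', with the dot advanced:
  [C → . f n C] → [C → f . n C]
Closure adds nothing (no advanced item has the dot before a non-terminal).

GOTO = { [C → f . n C] }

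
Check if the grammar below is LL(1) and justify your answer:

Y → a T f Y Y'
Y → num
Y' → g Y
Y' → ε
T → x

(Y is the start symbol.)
A grammar is LL(1) if for each non-terminal N with multiple productions, the predict sets of those productions are pairwise disjoint, where PREDICT(N → α) = (FIRST(α) \ {ε}) ∪ (FOLLOW(N) if α ⇒* ε).

Relevant sets:
  FOLLOW(Y') = { $, 'g' }

For Y:
  PREDICT(Y → a T f Y Y') = { 'a' }
  PREDICT(Y → num) = { 'num' }
For Y':
  PREDICT(Y' → g Y) = { 'g' }
  PREDICT(Y' → ε) = { $, 'g' }
T has a single production, so nothing to check there.

Conflict found: Predict set conflict for Y': { 'g' }
The grammar is NOT LL(1).

Answer: No. Predict set conflict for Y': { 'g' }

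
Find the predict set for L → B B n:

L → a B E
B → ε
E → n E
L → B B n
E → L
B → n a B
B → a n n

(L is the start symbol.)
PREDICT(L → B B n) = (FIRST(RHS) \ {ε}) ∪ (FOLLOW(L) if ε ∈ FIRST(RHS), i.e. RHS ⇒* ε)
FIRST(B) = { 'a', 'n', ε }
FIRST(B B n) = { 'a', 'n' }
ε ∉ FIRST(B B n), so FOLLOW(L) is not added.
PREDICT(L → B B n) = { 'a', 'n' }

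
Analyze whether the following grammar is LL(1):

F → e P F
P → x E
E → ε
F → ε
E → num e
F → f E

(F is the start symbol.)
Relevant sets:
  FOLLOW(F) = { $ }
  FOLLOW(E) = { $, 'e', 'f' }

For F:
  PREDICT(F → e P F) = { 'e' }
  PREDICT(F → ε) = { $ }
  PREDICT(F → f E) = { 'f' }
For E:
  PREDICT(E → ε) = { $, 'e', 'f' }
  PREDICT(E → num e) = { 'num' }
P has a single production, so nothing to check there.

All predict sets are disjoint. The grammar IS LL(1).

Answer: Yes, the grammar is LL(1).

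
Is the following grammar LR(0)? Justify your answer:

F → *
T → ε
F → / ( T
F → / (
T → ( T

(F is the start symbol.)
A grammar is LR(0) if no state in the canonical LR(0) collection has:
  - both a shift item (dot before a terminal) and a complete item (shift-reduce conflict), or
  - two or more complete items (reduce-reduce conflict; the accept item [F' → F .] counts as a complete item here).

Augment with F' → F and build the canonical LR(0) collection (I0 = CLOSURE({[F' → . F]}), then GOTO on every symbol after a dot until no new states appear). It has 8 states:
  I0: { [F → . *], [F → . / ( T], [F → . / (], [F' → . F] }  — shift
  I1: { [F → * .] }  — reduce
  I2: { [F → / . ( T], [F → / . (] }  — shift
  I3: { [F' → F .] }  — accept
  I4: { [F → / ( . T], [F → / ( .], [T → . ( T], [T → .] }  — shift, 2 reduces
  I5: { [T → ( . T], [T → . ( T], [T → .] }  — shift, reduce
  I6: { [F → / ( T .] }  — reduce
  I7: { [T → ( T .] }  — reduce

Conflict in state I4:
  Shift-reduce conflict between [F → / ( .] and [T → . ( T]
So the grammar is NOT LR(0).

Answer: No. Shift-reduce conflict between [F → / ( .] and [T → . ( T]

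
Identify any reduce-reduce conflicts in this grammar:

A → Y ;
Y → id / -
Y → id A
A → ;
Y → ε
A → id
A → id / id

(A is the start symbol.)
A reduce-reduce conflict occurs when an LR(0) state has two complete items [A → α .] and [B → β .] — both call for a reduction, and with no lookahead the parser cannot choose between them.

Augment with A' → A and build the canonical LR(0) collection (I0 = CLOSURE({[A' → . A]}), then GOTO on every symbol after a dot until no new states appear). It has 10 states:
  I0: { [A → . ;], [A → . Y ;], [A → . id / id], [A → . id], [A' → . A], [Y → . id / -], [Y → . id A], [Y → .] }  — shift, reduce
  I1: { [A → ; .] }  — reduce
  I2: { [A' → A .] }  — accept
  I3: { [A → Y . ;] }  — shift
  I4: { [A → . ;], [A → . Y ;], [A → . id / id], [A → . id], [A → id . / id], [A → id .], [Y → . id / -], [Y → . id A], [Y → .], [Y → id . / -], [Y → id . A] }  — shift, 2 reduces
  I5: { [A → id / . id], [Y → id / . -] }  — shift
  I6: { [Y → id A .] }  — reduce
  I7: { [Y → id / - .] }  — reduce
  I8: { [A → id / id .] }  — reduce
  I9: { [A → Y ; .] }  — reduce

I4 contains complete items [A → id .], [Y → .] — reduce-reduce conflict.

Answer: Yes — I4: [A → id .] vs [Y → .]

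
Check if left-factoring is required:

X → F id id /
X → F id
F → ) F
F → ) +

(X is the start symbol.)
Left-factoring is needed when two productions for the same non-terminal
share a common prefix on the right-hand side.

Productions for X:
  X → F id id /
  X → F id
Productions for F:
  F → ) F
  F → ) +

Found common prefix 'F id' in productions for X
Found common prefix ')' in productions for F

Answer: Yes, X has productions with common prefix 'F id'; F has productions with common prefix ')'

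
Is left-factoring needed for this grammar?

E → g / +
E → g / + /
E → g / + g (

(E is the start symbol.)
Yes, E has productions with common prefix 'g / +'

Left-factoring is needed when two productions for the same non-terminal
share a common prefix on the right-hand side.

Productions for E:
  E → g / +
  E → g / + /
  E → g / + g (

Found common prefix 'g / +' in productions for E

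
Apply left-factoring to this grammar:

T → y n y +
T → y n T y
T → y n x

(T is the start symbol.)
Left-factoring transforms A → αβ₁ | αβ₂ into A → αA' and A' → β₁ | β₂
(α is the longest common prefix among the alternatives). Repeat until
no nonterminal has two alternatives with a common prefix.

Round 1: T has alternatives sharing prefix 'y n'. Introduce T': T → y n T'
  Add: T' → y +
  Add: T' → T y
  Add: T' → x

No remaining common prefixes — done.

Resulting grammar:
T → y n T'
T' → y +
T' → T y
T' → x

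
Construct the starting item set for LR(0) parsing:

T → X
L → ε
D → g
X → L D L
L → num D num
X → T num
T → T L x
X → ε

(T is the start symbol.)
First, augment the grammar with T' → T
I₀ = CLOSURE({ [T' → . T] }):
  [T' → . T] has the dot before T: add [T → . X], [T → . T L x]
  [T → . X] has the dot before X: add [X → . L D L], [X → . T num], [X → .]
  [X → . L D L] has the dot before L: add [L → .], [L → . num D num]
No further items can be added.

I₀ = { [L → . num D num], [L → .], [T → . T L x], [T → . X], [T' → . T], [X → . L D L], [X → . T num], [X → .] }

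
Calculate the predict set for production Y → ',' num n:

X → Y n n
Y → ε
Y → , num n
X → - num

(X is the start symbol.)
PREDICT(Y → ',' num n) = (FIRST(RHS) \ {ε}) ∪ (FOLLOW(Y) if ε ∈ FIRST(RHS), i.e. RHS ⇒* ε)
FIRST(',' num n) = { ',' }
ε ∉ FIRST(',' num n), so FOLLOW(Y) is not added.
PREDICT(Y → ',' num n) = { ',' }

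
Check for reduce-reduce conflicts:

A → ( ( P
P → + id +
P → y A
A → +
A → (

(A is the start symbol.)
A reduce-reduce conflict occurs when an LR(0) state has two complete items [A → α .] and [B → β .] — both call for a reduction, and with no lookahead the parser cannot choose between them.

Augment with A' → A and build the canonical LR(0) collection (I0 = CLOSURE({[A' → . A]}), then GOTO on every symbol after a dot until no new states appear). It has 11 states:
  I0: { [A → . ( ( P], [A → . (], [A → . +], [A' → . A] }  — shift
  I1: { [A → ( . ( P], [A → ( .] }  — shift, reduce
  I2: { [A → + .] }  — reduce
  I3: { [A' → A .] }  — accept
  I4: { [A → ( ( . P], [P → . + id +], [P → . y A] }  — shift
  I5: { [P → + . id +] }  — shift
  I6: { [A → ( ( P .] }  — reduce
  I7: { [A → . ( ( P], [A → . (], [A → . +], [P → y . A] }  — shift
  I8: { [P → y A .] }  — reduce
  I9: { [P → + id . +] }  — shift
  I10: { [P → + id + .] }  — reduce

No state contains more than one complete item.

Answer: No reduce-reduce conflicts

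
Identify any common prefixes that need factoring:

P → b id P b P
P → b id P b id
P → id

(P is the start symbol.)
Left-factoring is needed when two productions for the same non-terminal
share a common prefix on the right-hand side.

Productions for P:
  P → b id P b P
  P → b id P b id
  P → id

Found common prefix 'b id P b' in productions for P

Answer: Yes, P has productions with common prefix 'b id P b'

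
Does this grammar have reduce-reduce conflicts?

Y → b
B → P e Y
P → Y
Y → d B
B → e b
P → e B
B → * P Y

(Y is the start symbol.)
Yes — I10: [B → e b .] vs [Y → b .]

Augment with Y' → Y and build the canonical LR(0) collection (I0 = CLOSURE({[Y' → . Y]}), then GOTO on every symbol after a dot until no new states appear). It has 16 states:
  I0: { [Y → . b], [Y → . d B], [Y' → . Y] }  — shift
  I1: { [Y' → Y .] }  — accept
  I2: { [Y → b .] }  — reduce
  I3: { [B → . * P Y], [B → . P e Y], [B → . e b], [P → . Y], [P → . e B], [Y → . b], [Y → . d B], [Y → d . B] }  — shift
  I4: { [B → * . P Y], [P → . Y], [P → . e B], [Y → . b], [Y → . d B] }  — shift
  I5: { [Y → d B .] }  — reduce
  I6: { [B → P . e Y] }  — shift
  I7: { [P → Y .] }  — reduce
  I8: { [B → . * P Y], [B → . P e Y], [B → . e b], [B → e . b], [P → . Y], [P → . e B], [P → e . B], [Y → . b], [Y → . d B] }  — shift
  I9: { [P → e B .] }  — reduce
  I10: { [B → e b .], [Y → b .] }  — 2 reduces
  I11: { [B → P e . Y], [Y → . b], [Y → . d B] }  — shift
  I12: { [B → P e Y .] }  — reduce
  I13: { [B → * P . Y], [Y → . b], [Y → . d B] }  — shift
  I14: { [B → . * P Y], [B → . P e Y], [B → . e b], [P → . Y], [P → . e B], [P → e . B], [Y → . b], [Y → . d B] }  — shift
  I15: { [B → * P Y .] }  — reduce

I10 contains complete items [B → e b .], [Y → b .] — reduce-reduce conflict.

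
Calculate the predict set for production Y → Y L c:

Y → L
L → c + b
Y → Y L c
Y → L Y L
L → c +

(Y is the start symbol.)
PREDICT(Y → Y L c) = (FIRST(RHS) \ {ε}) ∪ (FOLLOW(Y) if ε ∈ FIRST(RHS), i.e. RHS ⇒* ε)
FIRST(Y) = { 'c' }
FIRST(Y L c) = { 'c' }
ε ∉ FIRST(Y L c), so FOLLOW(Y) is not added.
PREDICT(Y → Y L c) = { 'c' }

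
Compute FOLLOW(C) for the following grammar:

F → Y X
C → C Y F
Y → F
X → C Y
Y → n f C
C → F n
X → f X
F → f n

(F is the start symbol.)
{ $, 'f', 'n' }

To compute FOLLOW(C), find every occurrence of C on a right-hand side N → α C β: add FIRST(β) \ {ε}, and if β is empty or nullable also add FOLLOW(N). Iterate to a fixed point.

In C → C Y F: C is followed by Y F, add FIRST(Y F) \ {ε} = { 'f', 'n' }
In X → C Y: C is followed by Y, add FIRST(Y) \ {ε} = { 'f', 'n' }
In Y → n f C: C is at the end, add FOLLOW(Y)

The FOLLOW sets referred to above (computed the same way, to a fixed point):
  FOLLOW(Y) = { $, 'f', 'n' }

Taking the union: FOLLOW(C) = { $, 'f', 'n' }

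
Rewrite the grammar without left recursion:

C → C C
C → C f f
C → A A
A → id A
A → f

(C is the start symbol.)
C is directly left-recursive. The standard transformation for
  A → A α₁ | ... | A α_m | β₁ | ... | β_n
is
  A  → β₁ A' | ... | β_n A'
  A' → α₁ A' | ... | α_m A' | ε

C → A A becomes C → A A C'
C → C C becomes C' → C C'
C → C f f becomes C' → f f C'
Add C' → ε

Productions for other non-terminals are unchanged:
  A → id A
  A → f

Resulting grammar:
C → A A C'
C' → C C'
C' → f f C'
C' → ε
A → id A
A → f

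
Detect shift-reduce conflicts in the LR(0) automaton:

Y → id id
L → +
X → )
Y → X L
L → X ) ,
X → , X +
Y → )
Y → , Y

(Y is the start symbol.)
A shift-reduce conflict occurs when an LR(0) state has both:
  - a complete (reduce) item [A → α .] (dot at the end), and
  - a shift item [B → β . c γ] (dot before a terminal).

Augment with Y' → Y and build the canonical LR(0) collection (I0 = CLOSURE({[Y' → . Y]}), then GOTO on every symbol after a dot until no new states appear). It has 19 states:
  I0: { [X → . )], [X → . , X +], [Y → . )], [Y → . , Y], [Y → . X L], [Y → . id id], [Y' → . Y] }  — shift
  I1: { [X → ) .], [Y → ) .] }  — 2 reduces
  I2: { [X → , . X +], [X → . )], [X → . , X +], [Y → , . Y], [Y → . )], [Y → . , Y], [Y → . X L], [Y → . id id] }  — shift
  I3: { [L → . +], [L → . X ) ,], [X → . )], [X → . , X +], [Y → X . L] }  — shift
  I4: { [Y' → Y .] }  — accept
  I5: { [Y → id . id] }  — shift
  I6: { [Y → id id .] }  — reduce
  I7: { [X → ) .] }  — reduce
  I8: { [L → + .] }  — reduce
  I9: { [X → , . X +], [X → . )], [X → . , X +] }  — shift
  I10: { [Y → X L .] }  — reduce
  I11: { [L → X . ) ,] }  — shift
  I12: { [L → X ) . ,] }  — shift
  I13: { [L → X ) , .] }  — reduce
  I14: { [X → , X . +] }  — shift
  I15: { [X → , X + .] }  — reduce
  I16: { [L → . +], [L → . X ) ,], [X → , X . +], [X → . )], [X → . , X +], [Y → X . L] }  — shift
  I17: { [Y → , Y .] }  — reduce
  I18: { [L → + .], [X → , X + .] }  — 2 reduces

No state contains both a complete item and a shift item.

Answer: No shift-reduce conflicts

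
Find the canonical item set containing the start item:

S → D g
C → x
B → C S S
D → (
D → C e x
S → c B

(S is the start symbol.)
First, augment the grammar with S' → S
I₀ = CLOSURE({ [S' → . S] }):
  [S' → . S] has the dot before S: add [S → . D g], [S → . c B]
  [S → . D g] has the dot before D: add [D → . (], [D → . C e x]
  [D → . C e x] has the dot before C: add [C → . x]
No further items can be added.

I₀ = { [C → . x], [D → . (], [D → . C e x], [S → . D g], [S → . c B], [S' → . S] }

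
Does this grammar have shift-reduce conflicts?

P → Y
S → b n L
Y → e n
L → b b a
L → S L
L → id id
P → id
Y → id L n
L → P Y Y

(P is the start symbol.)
Yes — I4: [P → id .] vs [L → . b b a]; I9: [P → id .] vs [L → . b b a]; I10: [L → id id .] vs [L → . b b a]

Augment with P' → P and build the canonical LR(0) collection (I0 = CLOSURE({[P' → . P]}), then GOTO on every symbol after a dot until no new states appear). It has 21 states:
  I0: { [P → . Y], [P → . id], [P' → . P], [Y → . e n], [Y → . id L n] }  — shift
  I1: { [P' → P .] }  — accept
  I2: { [P → Y .] }  — reduce
  I3: { [Y → e . n] }  — shift
  I4: { [L → . P Y Y], [L → . S L], [L → . b b a], [L → . id id], [P → . Y], [P → . id], [P → id .], [S → . b n L], [Y → . e n], [Y → . id L n], [Y → id . L n] }  — shift, reduce
  I5: { [Y → id L . n] }  — shift
  I6: { [L → P . Y Y], [Y → . e n], [Y → . id L n] }  — shift
  I7: { [L → . P Y Y], [L → . S L], [L → . b b a], [L → . id id], [L → S . L], [P → . Y], [P → . id], [S → . b n L], [Y → . e n], [Y → . id L n] }  — shift
  I8: { [L → b . b a], [S → b . n L] }  — shift
  I9: { [L → . P Y Y], [L → . S L], [L → . b b a], [L → . id id], [L → id . id], [P → . Y], [P → . id], [P → id .], [S → . b n L], [Y → . e n], [Y → . id L n], [Y → id . L n] }  — shift, reduce
  I10: { [L → . P Y Y], [L → . S L], [L → . b b a], [L → . id id], [L → id . id], [L → id id .], [P → . Y], [P → . id], [P → id .], [S → . b n L], [Y → . e n], [Y → . id L n], [Y → id . L n] }  — shift, 2 reduces
  I11: { [L → b b . a] }  — shift
  I12: { [L → . P Y Y], [L → . S L], [L → . b b a], [L → . id id], [P → . Y], [P → . id], [S → . b n L], [S → b n . L], [Y → . e n], [Y → . id L n] }  — shift
  I13: { [S → b n L .] }  — reduce
  I14: { [L → b b a .] }  — reduce
  I15: { [L → S L .] }  — reduce
  I16: { [L → P Y . Y], [Y → . e n], [Y → . id L n] }  — shift
  I17: { [L → . P Y Y], [L → . S L], [L → . b b a], [L → . id id], [P → . Y], [P → . id], [S → . b n L], [Y → . e n], [Y → . id L n], [Y → id . L n] }  — shift
  I18: { [L → P Y Y .] }  — reduce
  I19: { [Y → id L n .] }  — reduce
  I20: { [Y → e n .] }  — reduce

I4 contains reduce item [P → id .] and shift items [L → . b b a], [L → . id id], [P → . id], [S → . b n L], [Y → . e n], [Y → . id L n] — shift-reduce conflict.
I9 contains reduce item [P → id .] and shift items [L → . b b a], [L → . id id], [L → id . id], [P → . id], [S → . b n L], [Y → . e n], [Y → . id L n] — shift-reduce conflict.
I10 contains reduce items [L → id id .], [P → id .] and shift items [L → . b b a], [L → . id id], [L → id . id], [P → . id], [S → . b n L], [Y → . e n], [Y → . id L n] — shift-reduce conflict.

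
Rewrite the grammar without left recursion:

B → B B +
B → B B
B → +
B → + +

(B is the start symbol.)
B is directly left-recursive. The standard transformation for
  A → A α₁ | ... | A α_m | β₁ | ... | β_n
is
  A  → β₁ A' | ... | β_n A'
  A' → α₁ A' | ... | α_m A' | ε

B → + becomes B → + B'
B → + + becomes B → + + B'
B → B B + becomes B' → B + B'
B → B B becomes B' → B B'
Add B' → ε

Resulting grammar:
B → + B'
B → + + B'
B' → B + B'
B' → B B'
B' → ε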